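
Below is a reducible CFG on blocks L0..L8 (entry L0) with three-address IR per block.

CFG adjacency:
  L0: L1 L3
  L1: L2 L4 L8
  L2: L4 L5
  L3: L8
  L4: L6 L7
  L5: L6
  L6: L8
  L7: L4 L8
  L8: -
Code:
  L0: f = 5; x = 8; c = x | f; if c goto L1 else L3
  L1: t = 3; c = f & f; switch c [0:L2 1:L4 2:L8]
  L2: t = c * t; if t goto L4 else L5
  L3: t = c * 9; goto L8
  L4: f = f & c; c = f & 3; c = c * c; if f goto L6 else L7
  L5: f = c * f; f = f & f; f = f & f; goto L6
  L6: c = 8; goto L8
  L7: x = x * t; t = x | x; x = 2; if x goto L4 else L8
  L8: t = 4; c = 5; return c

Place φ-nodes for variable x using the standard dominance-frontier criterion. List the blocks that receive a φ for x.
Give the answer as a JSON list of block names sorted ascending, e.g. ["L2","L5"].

Answer: ["L4", "L6", "L8"]

Derivation:
idom tree: L1←L0 L2←L1 L3←L0 L4←L1 L5←L2 L6←L1 L7←L4 L8←L0
Dom at joins:
  L4: preds {L1,L2,L7}: {L0,L1} ∩ {L0,L1,L2} ∩ {L0,L1,L4,L7} = {L0,L1}; idom=L1
  L6: preds {L4,L5}: {L0,L1,L4} ∩ {L0,L1,L2,L5} = {L0,L1}; idom=L1
  L8: preds {L1,L3,L6,L7}: {L0,L1} ∩ {L0,L3} ∩ {L0,L1,L6} ∩ {L0,L1,L4,L7} = {L0}; idom=L0

Frontier:
  join L4 pred L1: · stop@L1
  join L4 pred L2: L2 stop@L1
  join L4 pred L7: L7→L4 stop@L1
  join L6 pred L4: L4 stop@L1
  join L6 pred L5: L5→L2 stop@L1
  join L8 pred L1: L1 stop@L0
  join L8 pred L3: L3 stop@L0
  join L8 pred L6: L6→L1 stop@L0
  join L8 pred L7: L7→L4→L1 stop@L0
  L0: DF=∅
  L1: DF={L8}
  L2: DF={L4,L6}
  L3: DF={L8}
  L4: DF={L4,L6,L8}
  L5: DF={L6}
  L6: DF={L8}
  L7: DF={L4,L8}
  L8: DF=∅

φ for x: defs {L0,L7}
  DF⁺ = {L4,L6,L8}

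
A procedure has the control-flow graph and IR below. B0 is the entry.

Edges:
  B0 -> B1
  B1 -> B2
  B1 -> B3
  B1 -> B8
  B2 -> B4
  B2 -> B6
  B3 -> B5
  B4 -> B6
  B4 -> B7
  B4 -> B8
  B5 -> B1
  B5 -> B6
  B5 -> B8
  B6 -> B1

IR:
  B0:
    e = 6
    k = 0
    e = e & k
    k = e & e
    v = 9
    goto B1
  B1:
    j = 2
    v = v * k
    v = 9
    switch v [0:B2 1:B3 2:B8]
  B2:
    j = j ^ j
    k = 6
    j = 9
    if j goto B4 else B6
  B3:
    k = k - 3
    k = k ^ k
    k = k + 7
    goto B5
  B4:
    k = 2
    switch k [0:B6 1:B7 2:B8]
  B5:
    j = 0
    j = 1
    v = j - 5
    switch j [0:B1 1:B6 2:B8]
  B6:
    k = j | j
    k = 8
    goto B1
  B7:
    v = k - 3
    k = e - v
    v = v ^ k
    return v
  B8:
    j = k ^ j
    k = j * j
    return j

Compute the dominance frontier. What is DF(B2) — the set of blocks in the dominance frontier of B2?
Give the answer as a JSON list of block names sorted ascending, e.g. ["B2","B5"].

Answer: ["B6", "B8"]

Derivation:
idom tree: B1←B0 B2←B1 B3←B1 B4←B2 B5←B3 B6←B1 B7←B4 B8←B1
Dom at joins:
  B1: preds {B0,B5,B6}: {B0} ∩ {B0,B1,B3,B5} ∩ {B0,B1,B6} = {B0}; idom=B0
  B6: preds {B2,B4,B5}: {B0,B1,B2} ∩ {B0,B1,B2,B4} ∩ {B0,B1,B3,B5} = {B0,B1}; idom=B1
  B8: preds {B1,B4,B5}: {B0,B1} ∩ {B0,B1,B2,B4} ∩ {B0,B1,B3,B5} = {B0,B1}; idom=B1

Frontier:
  join B1 pred B0: · stop@B0
  join B1 pred B5: B5→B3→B1 stop@B0
  join B1 pred B6: B6→B1 stop@B0
  join B6 pred B2: B2 stop@B1
  join B6 pred B4: B4→B2 stop@B1
  join B6 pred B5: B5→B3 stop@B1
  join B8 pred B1: · stop@B1
  join B8 pred B4: B4→B2 stop@B1
  join B8 pred B5: B5→B3 stop@B1
  B0 → ∅
  B1 → {B1}
  B2 → {B6,B8}
  B3 → {B1,B6,B8}
  B4 → {B6,B8}
  B5 → {B1,B6,B8}
  B6 → {B1}
  B7 → ∅
  B8 → ∅

DF(B2) = ["B6", "B8"]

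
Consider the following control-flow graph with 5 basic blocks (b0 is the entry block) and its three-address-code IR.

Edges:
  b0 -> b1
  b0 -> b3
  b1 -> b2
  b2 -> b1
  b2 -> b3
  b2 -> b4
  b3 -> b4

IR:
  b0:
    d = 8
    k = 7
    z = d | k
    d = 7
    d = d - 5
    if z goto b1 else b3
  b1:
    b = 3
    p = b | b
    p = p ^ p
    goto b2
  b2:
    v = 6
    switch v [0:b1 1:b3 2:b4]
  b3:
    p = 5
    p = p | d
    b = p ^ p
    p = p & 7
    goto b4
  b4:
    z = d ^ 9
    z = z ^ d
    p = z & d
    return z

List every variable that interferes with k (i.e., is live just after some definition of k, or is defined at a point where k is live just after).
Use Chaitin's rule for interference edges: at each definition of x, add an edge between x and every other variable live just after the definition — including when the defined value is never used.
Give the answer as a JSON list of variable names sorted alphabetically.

Block summaries:
  b0: {d,k,z} / ∅
  b1: {b,p} / ∅
  b2: {v} / ∅
  b3: {b,p} / {d}
  b4: {p,z} / {d}

Backward fixpoint:
  b0 li=∅ lo={d}
  b1 li={d} lo={d}
  b2 li={d} lo={d}
  b3 li={d} lo={d}
  b4 li={d} lo=∅

Interference:
  b: {d,p}
  d: {b,k,p,v,z}
  k: {d}
  p: {b,d,z}
  v: {d}
  z: {d,p}

N(k) = ["d"]

Answer: ["d"]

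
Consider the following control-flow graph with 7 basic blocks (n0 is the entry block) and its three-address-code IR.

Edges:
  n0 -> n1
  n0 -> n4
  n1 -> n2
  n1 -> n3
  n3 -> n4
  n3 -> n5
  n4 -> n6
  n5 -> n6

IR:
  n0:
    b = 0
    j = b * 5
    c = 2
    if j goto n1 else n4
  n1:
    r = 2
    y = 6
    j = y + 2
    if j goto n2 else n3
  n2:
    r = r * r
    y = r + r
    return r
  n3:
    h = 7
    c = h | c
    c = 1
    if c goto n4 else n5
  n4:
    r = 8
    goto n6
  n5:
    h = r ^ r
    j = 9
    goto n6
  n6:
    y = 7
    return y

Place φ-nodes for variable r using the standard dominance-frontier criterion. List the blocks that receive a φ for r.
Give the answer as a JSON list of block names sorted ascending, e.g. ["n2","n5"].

Answer: ["n4", "n6"]

Analysis:
idom tree: n1←n0 n2←n1 n3←n1 n4←n0 n5←n3 n6←n0
Dom at joins:
  n4: preds {n0,n3}: {n0} ∩ {n0,n1,n3} = {n0}; idom=n0
  n6: preds {n4,n5}: {n0,n4} ∩ {n0,n1,n3,n5} = {n0}; idom=n0

Frontier:
  join n4 pred n0: · stop@n0
  join n4 pred n3: n3→n1 stop@n0
  join n6 pred n4: n4 stop@n0
  join n6 pred n5: n5→n3→n1 stop@n0
  DF(n0)=∅
  DF(n1)={n4,n6}
  DF(n2)=∅
  DF(n3)={n4,n6}
  DF(n4)={n6}
  DF(n5)={n6}
  DF(n6)=∅

φ for r: defs {n1,n2,n4}
  DF⁺ = {n4,n6}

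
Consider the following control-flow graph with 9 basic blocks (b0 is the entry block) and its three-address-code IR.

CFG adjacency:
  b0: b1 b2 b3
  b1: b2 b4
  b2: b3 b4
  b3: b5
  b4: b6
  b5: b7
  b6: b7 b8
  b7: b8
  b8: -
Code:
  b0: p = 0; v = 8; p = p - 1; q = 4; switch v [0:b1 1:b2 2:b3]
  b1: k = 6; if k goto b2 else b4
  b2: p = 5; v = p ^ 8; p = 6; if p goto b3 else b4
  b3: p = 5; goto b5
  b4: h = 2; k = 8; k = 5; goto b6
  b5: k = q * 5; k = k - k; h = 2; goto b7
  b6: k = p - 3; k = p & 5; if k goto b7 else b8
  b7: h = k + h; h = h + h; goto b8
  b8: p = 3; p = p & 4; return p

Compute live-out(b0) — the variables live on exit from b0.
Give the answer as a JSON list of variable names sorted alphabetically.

Answer: ["p", "q"]

Analysis:
Block summaries:
  b0: {p,q,v} / ∅
  b1: {k} / ∅
  b2: {p,v} / ∅
  b3: {p} / ∅
  b4: {h,k} / ∅
  b5: {h,k} / {q}
  b6: {k} / {p}
  b7: {h} / {h,k}
  b8: {p} / ∅

Backward fixpoint:
  b0: in=∅ out={p,q}
  b1: in={p,q} out={p,q}
  b2: in={q} out={p,q}
  b3: in={q} out={q}
  b4: in={p} out={h,p}
  b5: in={q} out={h,k}
  b6: in={h,p} out={h,k}
  b7: in={h,k} out=∅
  b8: in=∅ out=∅

live-out(b0) = ["p", "q"]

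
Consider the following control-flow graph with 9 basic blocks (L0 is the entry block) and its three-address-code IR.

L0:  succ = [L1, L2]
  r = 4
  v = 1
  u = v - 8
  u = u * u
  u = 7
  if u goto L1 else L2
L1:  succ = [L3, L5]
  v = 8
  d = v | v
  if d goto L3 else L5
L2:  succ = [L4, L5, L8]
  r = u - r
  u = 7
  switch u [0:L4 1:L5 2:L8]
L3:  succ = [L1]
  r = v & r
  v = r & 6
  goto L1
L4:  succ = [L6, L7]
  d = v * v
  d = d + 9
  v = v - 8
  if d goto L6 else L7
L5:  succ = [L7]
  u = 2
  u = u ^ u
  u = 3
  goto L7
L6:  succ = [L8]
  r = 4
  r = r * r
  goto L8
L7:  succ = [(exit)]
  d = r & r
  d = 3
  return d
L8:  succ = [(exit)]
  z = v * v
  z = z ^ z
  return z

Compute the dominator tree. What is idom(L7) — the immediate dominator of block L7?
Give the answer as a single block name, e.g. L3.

idom tree: L1←L0 L2←L0 L3←L1 L4←L2 L5←L0 L6←L4 L7←L0 L8←L2
Join-block Dom:
  L1: preds {L0,L3}: {L0} ∩ {L0,L1,L3} = {L0}; idom=L0
  L5: preds {L1,L2}: {L0,L1} ∩ {L0,L2} = {L0}; idom=L0
  L7: preds {L4,L5}: {L0,L2,L4} ∩ {L0,L5} = {L0}; idom=L0
  L8: preds {L2,L6}: {L0,L2} ∩ {L0,L2,L4,L6} = {L0,L2}; idom=L2

idom(L7) = L0

Answer: L0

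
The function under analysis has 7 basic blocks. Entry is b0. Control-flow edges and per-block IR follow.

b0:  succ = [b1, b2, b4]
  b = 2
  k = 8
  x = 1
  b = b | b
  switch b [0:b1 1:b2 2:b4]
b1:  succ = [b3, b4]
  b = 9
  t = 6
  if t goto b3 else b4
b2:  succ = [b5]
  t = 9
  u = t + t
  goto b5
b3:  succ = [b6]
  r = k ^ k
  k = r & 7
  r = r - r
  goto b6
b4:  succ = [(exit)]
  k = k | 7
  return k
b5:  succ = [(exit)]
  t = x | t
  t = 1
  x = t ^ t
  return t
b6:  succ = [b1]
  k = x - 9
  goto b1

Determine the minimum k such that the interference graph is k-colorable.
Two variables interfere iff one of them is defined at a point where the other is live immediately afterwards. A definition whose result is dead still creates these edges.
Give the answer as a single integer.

Answer: 3

Derivation:
def/use:
  b0: {b,k,x} / ∅
  b1: {b,t} / ∅
  b2: {t,u} / ∅
  b3: {k,r} / {k}
  b4: {k} / {k}
  b5: {t,x} / {t,x}
  b6: {k} / {x}

Backward fixpoint:
  live b0: ∅→{k,x}
  live b1: {k,x}→{k,x}
  live b2: {x}→{t,x}
  live b3: {k,x}→{x}
  live b4: {k}→∅
  live b5: {t,x}→∅
  live b6: {x}→{k,x}

Interference:
  b↔{k,x}
  k↔{b,r,t,x}
  r↔{k,x}
  t↔{k,u,x}
  u↔{t,x}
  x↔{b,k,r,t,u}

Colouring:
  clique {b,k,x} ⇒ need ≥ 3
  3-colouring: R0={x}  R1={k,u}  R2={b,r,t}
  χ = 3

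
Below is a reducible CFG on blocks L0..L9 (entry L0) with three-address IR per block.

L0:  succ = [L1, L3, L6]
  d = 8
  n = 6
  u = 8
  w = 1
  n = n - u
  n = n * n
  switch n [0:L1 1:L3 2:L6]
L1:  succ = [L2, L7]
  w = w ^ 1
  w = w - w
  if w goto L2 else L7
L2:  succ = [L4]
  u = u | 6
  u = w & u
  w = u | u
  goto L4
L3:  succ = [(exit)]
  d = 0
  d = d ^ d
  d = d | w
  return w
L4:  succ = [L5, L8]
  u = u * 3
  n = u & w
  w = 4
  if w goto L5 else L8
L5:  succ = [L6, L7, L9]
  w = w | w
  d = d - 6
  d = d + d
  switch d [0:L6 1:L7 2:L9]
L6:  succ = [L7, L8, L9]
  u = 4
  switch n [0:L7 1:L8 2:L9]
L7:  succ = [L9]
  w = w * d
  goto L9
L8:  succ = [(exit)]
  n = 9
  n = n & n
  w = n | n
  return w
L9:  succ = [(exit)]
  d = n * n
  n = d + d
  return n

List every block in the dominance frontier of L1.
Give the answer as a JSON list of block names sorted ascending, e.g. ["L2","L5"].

idom tree: L1←L0 L2←L1 L3←L0 L4←L2 L5←L4 L6←L0 L7←L0 L8←L0 L9←L0
Dom∩ at merges:
  L6: preds {L0,L5}: {L0} ∩ {L0,L1,L2,L4,L5} = {L0}; idom=L0
  L7: preds {L1,L5,L6}: {L0,L1} ∩ {L0,L1,L2,L4,L5} ∩ {L0,L6} = {L0}; idom=L0
  L8: preds {L4,L6}: {L0,L1,L2,L4} ∩ {L0,L6} = {L0}; idom=L0
  L9: preds {L5,L6,L7}: {L0,L1,L2,L4,L5} ∩ {L0,L6} ∩ {L0,L7} = {L0}; idom=L0

DF walk-up:
  L6←L0: walk · to L0
  L6←L5: walk L5→L4→L2→L1 to L0
  L7←L1: walk L1 to L0
  L7←L5: walk L5→L4→L2→L1 to L0
  L7←L6: walk L6 to L0
  L8←L4: walk L4→L2→L1 to L0
  L8←L6: walk L6 to L0
  L9←L5: walk L5→L4→L2→L1 to L0
  L9←L6: walk L6 to L0
  L9←L7: walk L7 to L0
  L0 → ∅
  L1 → {L6,L7,L8,L9}
  L2 → {L6,L7,L8,L9}
  L3 → ∅
  L4 → {L6,L7,L8,L9}
  L5 → {L6,L7,L9}
  L6 → {L7,L8,L9}
  L7 → {L9}
  L8 → ∅
  L9 → ∅

DF(L1) = ["L6", "L7", "L8", "L9"]

Answer: ["L6", "L7", "L8", "L9"]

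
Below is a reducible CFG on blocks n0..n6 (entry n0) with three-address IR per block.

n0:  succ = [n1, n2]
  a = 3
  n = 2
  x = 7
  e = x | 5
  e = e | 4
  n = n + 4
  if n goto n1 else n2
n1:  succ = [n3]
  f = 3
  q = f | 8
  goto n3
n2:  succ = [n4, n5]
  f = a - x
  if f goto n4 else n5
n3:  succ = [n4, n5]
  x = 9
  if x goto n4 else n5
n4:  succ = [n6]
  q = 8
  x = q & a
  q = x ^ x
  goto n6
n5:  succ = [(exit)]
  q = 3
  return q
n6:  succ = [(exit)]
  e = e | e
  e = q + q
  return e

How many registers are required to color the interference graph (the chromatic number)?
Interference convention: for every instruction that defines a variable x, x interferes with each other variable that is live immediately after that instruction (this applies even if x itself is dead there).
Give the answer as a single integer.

Block summaries:
  n0: def={a,e,n,x} ue=∅
  n1: def={f,q} ue=∅
  n2: def={f} ue={a,x}
  n3: def={x} ue=∅
  n4: def={q,x} ue={a}
  n5: def={q} ue=∅
  n6: def={e} ue={e,q}

Liveness:
  n0: in=∅ out={a,e,x}
  n1: in={a,e} out={a,e}
  n2: in={a,e,x} out={a,e}
  n3: in={a,e} out={a,e}
  n4: in={a,e} out={e,q}
  n5: in=∅ out=∅
  n6: in={e,q} out=∅

Conflict graph:
  a↔{e,f,n,q,x}
  e↔{a,f,n,q,x}
  f↔{a,e}
  n↔{a,e,x}
  q↔{a,e}
  x↔{a,e,n}

Registers:
  {a,e,n,x} pairwise interfere (4-clique) ⇒ χ ≥ 4
  4-colouring: c0={a}  c1={e}  c2={f,n,q}  c3={x}
  χ = 4

Answer: 4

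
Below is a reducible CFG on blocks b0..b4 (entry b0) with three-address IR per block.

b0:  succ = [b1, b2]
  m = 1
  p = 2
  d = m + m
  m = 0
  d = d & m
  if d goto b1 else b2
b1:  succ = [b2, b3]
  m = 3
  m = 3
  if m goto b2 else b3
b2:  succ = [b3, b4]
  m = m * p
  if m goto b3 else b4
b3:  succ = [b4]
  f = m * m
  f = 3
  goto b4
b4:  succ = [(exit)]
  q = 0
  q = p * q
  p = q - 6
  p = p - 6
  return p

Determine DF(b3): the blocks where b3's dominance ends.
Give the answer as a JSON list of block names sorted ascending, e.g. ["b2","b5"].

Answer: ["b4"]

Derivation:
idom tree: b1←b0 b2←b0 b3←b0 b4←b0
Join-block Dom:
  b2: preds {b0,b1}: {b0} ∩ {b0,b1} = {b0}; idom=b0
  b3: preds {b1,b2}: {b0,b1} ∩ {b0,b2} = {b0}; idom=b0
  b4: preds {b2,b3}: {b0,b2} ∩ {b0,b3} = {b0}; idom=b0

Frontier:
  b2←b0: walk · to b0
  b2←b1: walk b1 to b0
  b3←b1: walk b1 to b0
  b3←b2: walk b2 to b0
  b4←b2: walk b2 to b0
  b4←b3: walk b3 to b0
  DF(b0)=∅
  DF(b1)={b2,b3}
  DF(b2)={b3,b4}
  DF(b3)={b4}
  DF(b4)=∅

DF(b3) = ["b4"]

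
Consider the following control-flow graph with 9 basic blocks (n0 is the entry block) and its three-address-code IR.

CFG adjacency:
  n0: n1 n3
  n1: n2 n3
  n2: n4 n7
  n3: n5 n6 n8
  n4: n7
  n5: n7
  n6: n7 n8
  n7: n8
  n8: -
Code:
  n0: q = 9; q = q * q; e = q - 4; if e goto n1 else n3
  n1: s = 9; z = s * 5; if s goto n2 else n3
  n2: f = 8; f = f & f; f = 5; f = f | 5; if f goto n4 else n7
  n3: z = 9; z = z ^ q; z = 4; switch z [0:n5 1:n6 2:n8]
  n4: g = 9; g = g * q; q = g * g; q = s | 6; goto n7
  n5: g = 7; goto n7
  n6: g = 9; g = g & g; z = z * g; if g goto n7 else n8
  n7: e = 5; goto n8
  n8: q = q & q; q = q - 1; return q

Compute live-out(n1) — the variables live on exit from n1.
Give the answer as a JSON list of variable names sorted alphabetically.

Answer: ["q", "s"]

Derivation:
Per-block:
  n0 def {e,q} use ∅
  n1 def {s,z} use ∅
  n2 def {f} use ∅
  n3 def {z} use {q}
  n4 def {g,q} use {q,s}
  n5 def {g} use ∅
  n6 def {g,z} use {z}
  n7 def {e} use ∅
  n8 def {q} use {q}

Live sets:
  live n0: ∅→{q}
  live n1: {q}→{q,s}
  live n2: {q,s}→{q,s}
  live n3: {q}→{q,z}
  live n4: {q,s}→{q}
  live n5: {q}→{q}
  live n6: {q,z}→{q}
  live n7: {q}→{q}
  live n8: {q}→∅

live-out(n1) = ["q", "s"]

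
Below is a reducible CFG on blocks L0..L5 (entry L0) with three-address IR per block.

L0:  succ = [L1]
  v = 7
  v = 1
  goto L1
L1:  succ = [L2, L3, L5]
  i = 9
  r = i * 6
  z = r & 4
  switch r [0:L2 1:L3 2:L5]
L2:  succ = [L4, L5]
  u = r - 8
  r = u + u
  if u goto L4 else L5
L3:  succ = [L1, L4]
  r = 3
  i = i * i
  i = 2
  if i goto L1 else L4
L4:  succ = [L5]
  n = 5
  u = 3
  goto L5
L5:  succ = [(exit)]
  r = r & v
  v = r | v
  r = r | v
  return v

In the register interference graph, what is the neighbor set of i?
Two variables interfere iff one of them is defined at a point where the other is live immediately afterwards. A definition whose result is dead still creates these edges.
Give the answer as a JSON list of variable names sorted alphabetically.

Answer: ["r", "v", "z"]

Working:
Per-block:
  L0 def {v} use ∅
  L1 def {i,r,z} use ∅
  L2 def {r,u} use {r}
  L3 def {i,r} use {i}
  L4 def {n,u} use ∅
  L5 def {r,v} use {r,v}

Live sets:
  L0: in=∅ out={v}
  L1: in={v} out={i,r,v}
  L2: in={r,v} out={r,v}
  L3: in={i,v} out={r,v}
  L4: in={r,v} out={r,v}
  L5: in={r,v} out=∅

Interference:
  i — {r,v,z}
  n — {r,v}
  r — {i,n,u,v,z}
  u — {r,v}
  v — {i,n,r,u,z}
  z — {i,r,v}

N(i) = ["r", "v", "z"]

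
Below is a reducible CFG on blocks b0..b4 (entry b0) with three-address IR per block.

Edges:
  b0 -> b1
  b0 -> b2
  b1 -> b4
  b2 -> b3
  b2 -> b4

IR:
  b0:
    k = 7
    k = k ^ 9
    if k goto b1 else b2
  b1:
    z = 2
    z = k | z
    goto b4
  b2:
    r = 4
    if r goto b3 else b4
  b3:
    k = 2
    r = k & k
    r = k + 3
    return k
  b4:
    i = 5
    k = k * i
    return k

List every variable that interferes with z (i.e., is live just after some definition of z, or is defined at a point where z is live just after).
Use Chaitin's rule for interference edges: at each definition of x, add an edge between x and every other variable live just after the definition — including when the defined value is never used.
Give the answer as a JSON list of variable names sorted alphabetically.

Answer: ["k"]

Working:
def/use:
  b0: def={k} ue=∅
  b1: def={z} ue={k}
  b2: def={r} ue=∅
  b3: def={k,r} ue=∅
  b4: def={i,k} ue={k}

Live sets:
  b0: in=∅ out={k}
  b1: in={k} out={k}
  b2: in={k} out={k}
  b3: in=∅ out=∅
  b4: in={k} out=∅

Conflict graph:
  i: {k}
  k: {i,r,z}
  r: {k}
  z: {k}

N(z) = ["k"]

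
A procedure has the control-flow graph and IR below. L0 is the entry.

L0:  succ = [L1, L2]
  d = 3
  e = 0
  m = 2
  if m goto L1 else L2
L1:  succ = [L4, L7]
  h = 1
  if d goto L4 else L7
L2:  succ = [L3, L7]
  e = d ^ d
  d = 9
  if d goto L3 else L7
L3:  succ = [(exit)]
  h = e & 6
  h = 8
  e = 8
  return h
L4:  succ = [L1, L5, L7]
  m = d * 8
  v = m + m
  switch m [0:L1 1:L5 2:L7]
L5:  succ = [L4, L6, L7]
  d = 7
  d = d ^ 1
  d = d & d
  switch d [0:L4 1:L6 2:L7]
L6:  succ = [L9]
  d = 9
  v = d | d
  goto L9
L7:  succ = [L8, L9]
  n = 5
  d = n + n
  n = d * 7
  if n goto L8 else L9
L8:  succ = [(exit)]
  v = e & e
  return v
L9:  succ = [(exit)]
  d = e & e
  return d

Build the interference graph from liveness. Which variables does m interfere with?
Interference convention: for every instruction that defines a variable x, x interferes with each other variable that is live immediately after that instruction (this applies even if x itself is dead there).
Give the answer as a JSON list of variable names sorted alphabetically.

Answer: ["d", "e", "v"]

Derivation:
Block summaries:
  L0 def {d,e,m} use ∅
  L1 def {h} use {d}
  L2 def {d,e} use {d}
  L3 def {e,h} use {e}
  L4 def {m,v} use {d}
  L5 def {d} use ∅
  L6 def {d,v} use ∅
  L7 def {d,n} use ∅
  L8 def {v} use {e}
  L9 def {d} use {e}

Live sets:
  live L0: ∅→{d,e}
  live L1: {d,e}→{d,e}
  live L2: {d}→{e}
  live L3: {e}→∅
  live L4: {d,e}→{d,e}
  live L5: {e}→{d,e}
  live L6: {e}→{e}
  live L7: {e}→{e}
  live L8: {e}→∅
  live L9: {e}→∅

Interfere edges:
  d — {e,h,m,v}
  e — {d,h,m,n,v}
  h — {d,e}
  m — {d,e,v}
  n — {e}
  v — {d,e,m}

N(m) = ["d", "e", "v"]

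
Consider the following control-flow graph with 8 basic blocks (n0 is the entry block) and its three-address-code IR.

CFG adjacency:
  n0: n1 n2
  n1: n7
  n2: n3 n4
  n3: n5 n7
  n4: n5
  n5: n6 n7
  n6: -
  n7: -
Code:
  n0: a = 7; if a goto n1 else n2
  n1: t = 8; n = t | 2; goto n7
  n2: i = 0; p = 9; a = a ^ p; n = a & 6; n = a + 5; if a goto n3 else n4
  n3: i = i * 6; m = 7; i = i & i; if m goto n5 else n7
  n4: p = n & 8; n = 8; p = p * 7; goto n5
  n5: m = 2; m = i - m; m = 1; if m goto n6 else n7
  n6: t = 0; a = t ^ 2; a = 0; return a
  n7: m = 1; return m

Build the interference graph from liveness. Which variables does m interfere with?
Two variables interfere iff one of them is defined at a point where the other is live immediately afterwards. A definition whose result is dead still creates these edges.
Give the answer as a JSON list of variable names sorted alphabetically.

Block summaries:
  n0: def={a} ue=∅
  n1: def={n,t} ue=∅
  n2: def={a,i,n,p} ue={a}
  n3: def={i,m} ue={i}
  n4: def={n,p} ue={n}
  n5: def={m} ue={i}
  n6: def={a,t} ue=∅
  n7: def={m} ue=∅

Live sets:
  live n0: ∅→{a}
  live n1: ∅→∅
  live n2: {a}→{i,n}
  live n3: {i}→{i}
  live n4: {i,n}→{i}
  live n5: {i}→∅
  live n6: ∅→∅
  live n7: ∅→∅

Conflict graph:
  a: {i,n,p}
  i: {a,m,n,p}
  m: {i}
  n: {a,i,p}
  p: {a,i,n}
  t: ∅

N(m) = ["i"]

Answer: ["i"]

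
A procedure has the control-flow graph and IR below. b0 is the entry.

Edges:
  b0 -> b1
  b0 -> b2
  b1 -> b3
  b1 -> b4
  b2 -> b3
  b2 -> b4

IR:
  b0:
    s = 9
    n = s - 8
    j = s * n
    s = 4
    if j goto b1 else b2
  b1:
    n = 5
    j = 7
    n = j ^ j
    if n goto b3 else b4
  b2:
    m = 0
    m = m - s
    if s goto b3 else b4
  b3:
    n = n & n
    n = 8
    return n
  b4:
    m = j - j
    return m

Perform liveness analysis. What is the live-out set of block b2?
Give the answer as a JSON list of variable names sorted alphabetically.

Per-block:
  b0: def={j,n,s} ue=∅
  b1: def={j,n} ue=∅
  b2: def={m} ue={s}
  b3: def={n} ue={n}
  b4: def={m} ue={j}

Live sets:
  b0 li=∅ lo={j,n,s}
  b1 li=∅ lo={j,n}
  b2 li={j,n,s} lo={j,n}
  b3 li={n} lo=∅
  b4 li={j} lo=∅

live-out(b2) = ["j", "n"]

Answer: ["j", "n"]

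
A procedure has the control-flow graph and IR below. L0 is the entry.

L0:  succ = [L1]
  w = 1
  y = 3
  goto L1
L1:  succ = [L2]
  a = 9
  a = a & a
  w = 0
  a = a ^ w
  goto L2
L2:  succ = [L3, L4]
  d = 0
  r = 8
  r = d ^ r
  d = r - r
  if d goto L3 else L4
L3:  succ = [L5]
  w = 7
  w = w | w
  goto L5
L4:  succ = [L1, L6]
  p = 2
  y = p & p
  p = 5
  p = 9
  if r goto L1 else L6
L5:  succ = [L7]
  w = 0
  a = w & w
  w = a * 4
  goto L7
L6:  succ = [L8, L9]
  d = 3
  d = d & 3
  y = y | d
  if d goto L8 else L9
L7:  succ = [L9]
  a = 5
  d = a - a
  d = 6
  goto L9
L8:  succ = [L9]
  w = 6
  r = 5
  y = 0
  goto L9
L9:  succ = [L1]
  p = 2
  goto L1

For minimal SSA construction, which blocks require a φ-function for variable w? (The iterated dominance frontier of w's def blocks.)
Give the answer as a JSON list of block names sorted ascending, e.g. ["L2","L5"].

Answer: ["L1", "L9"]

Analysis:
idom tree: L1←L0 L2←L1 L3←L2 L4←L2 L5←L3 L6←L4 L7←L5 L8←L6 L9←L2
Dom∩ at merges:
  L1: preds {L0,L4,L9}: {L0} ∩ {L0,L1,L2,L4} ∩ {L0,L1,L2,L9} = {L0}; idom=L0
  L9: preds {L6,L7,L8}: {L0,L1,L2,L4,L6} ∩ {L0,L1,L2,L3,L5,L7} ∩ {L0,L1,L2,L4,L6,L8} = {L0,L1,L2}; idom=L2

DF walk-up:
  join L1 pred L0: · stop@L0
  join L1 pred L4: L4→L2→L1 stop@L0
  join L1 pred L9: L9→L2→L1 stop@L0
  join L9 pred L6: L6→L4 stop@L2
  join L9 pred L7: L7→L5→L3 stop@L2
  join L9 pred L8: L8→L6→L4 stop@L2
  L0 → ∅
  L1 → {L1}
  L2 → {L1}
  L3 → {L9}
  L4 → {L1,L9}
  L5 → {L9}
  L6 → {L9}
  L7 → {L9}
  L8 → {L9}
  L9 → {L1}

φ for w: defs {L0,L1,L3,L5,L8}
  DF⁺ = {L1,L9}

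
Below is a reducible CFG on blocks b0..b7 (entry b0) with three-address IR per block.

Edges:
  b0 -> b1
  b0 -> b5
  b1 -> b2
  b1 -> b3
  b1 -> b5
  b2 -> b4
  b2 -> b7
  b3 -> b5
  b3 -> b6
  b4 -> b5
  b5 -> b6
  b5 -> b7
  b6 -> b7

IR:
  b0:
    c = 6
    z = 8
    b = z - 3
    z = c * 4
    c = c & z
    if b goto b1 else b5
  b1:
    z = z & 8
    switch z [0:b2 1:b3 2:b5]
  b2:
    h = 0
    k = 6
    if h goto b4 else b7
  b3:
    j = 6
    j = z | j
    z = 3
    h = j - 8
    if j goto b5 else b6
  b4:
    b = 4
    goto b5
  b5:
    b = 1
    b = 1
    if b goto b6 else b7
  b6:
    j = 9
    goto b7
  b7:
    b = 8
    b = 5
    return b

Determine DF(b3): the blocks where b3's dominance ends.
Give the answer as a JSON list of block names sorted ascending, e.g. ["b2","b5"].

idom tree: b1←b0 b2←b1 b3←b1 b4←b2 b5←b0 b6←b0 b7←b0
Dom∩ at merges:
  b5: preds {b0,b1,b3,b4}: {b0} ∩ {b0,b1} ∩ {b0,b1,b3} ∩ {b0,b1,b2,b4} = {b0}; idom=b0
  b6: preds {b3,b5}: {b0,b1,b3} ∩ {b0,b5} = {b0}; idom=b0
  b7: preds {b2,b5,b6}: {b0,b1,b2} ∩ {b0,b5} ∩ {b0,b6} = {b0}; idom=b0

DF derivation:
  b5←b0: walk · to b0
  b5←b1: walk b1 to b0
  b5←b3: walk b3→b1 to b0
  b5←b4: walk b4→b2→b1 to b0
  b6←b3: walk b3→b1 to b0
  b6←b5: walk b5 to b0
  b7←b2: walk b2→b1 to b0
  b7←b5: walk b5 to b0
  b7←b6: walk b6 to b0
  b0: DF=∅
  b1: DF={b5,b6,b7}
  b2: DF={b5,b7}
  b3: DF={b5,b6}
  b4: DF={b5}
  b5: DF={b6,b7}
  b6: DF={b7}
  b7: DF=∅

DF(b3) = ["b5", "b6"]

Answer: ["b5", "b6"]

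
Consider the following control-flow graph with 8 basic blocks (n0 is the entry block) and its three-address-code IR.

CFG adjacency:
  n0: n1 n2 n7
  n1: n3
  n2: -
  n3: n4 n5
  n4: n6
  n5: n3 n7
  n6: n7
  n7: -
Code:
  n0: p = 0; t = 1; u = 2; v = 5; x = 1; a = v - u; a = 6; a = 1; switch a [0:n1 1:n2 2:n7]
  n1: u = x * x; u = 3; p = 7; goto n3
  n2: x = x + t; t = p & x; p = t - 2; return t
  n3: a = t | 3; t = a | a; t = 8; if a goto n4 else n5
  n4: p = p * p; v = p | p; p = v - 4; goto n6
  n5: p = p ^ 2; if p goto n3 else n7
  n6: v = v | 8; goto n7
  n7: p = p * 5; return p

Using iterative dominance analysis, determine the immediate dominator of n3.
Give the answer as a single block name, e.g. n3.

Answer: n1

Working:
idom tree: n1←n0 n2←n0 n3←n1 n4←n3 n5←n3 n6←n4 n7←n0
Dom at joins:
  n3: preds {n1,n5}: {n0,n1} ∩ {n0,n1,n3,n5} = {n0,n1}; idom=n1
  n7: preds {n0,n5,n6}: {n0} ∩ {n0,n1,n3,n5} ∩ {n0,n1,n3,n4,n6} = {n0}; idom=n0

idom(n3) = n1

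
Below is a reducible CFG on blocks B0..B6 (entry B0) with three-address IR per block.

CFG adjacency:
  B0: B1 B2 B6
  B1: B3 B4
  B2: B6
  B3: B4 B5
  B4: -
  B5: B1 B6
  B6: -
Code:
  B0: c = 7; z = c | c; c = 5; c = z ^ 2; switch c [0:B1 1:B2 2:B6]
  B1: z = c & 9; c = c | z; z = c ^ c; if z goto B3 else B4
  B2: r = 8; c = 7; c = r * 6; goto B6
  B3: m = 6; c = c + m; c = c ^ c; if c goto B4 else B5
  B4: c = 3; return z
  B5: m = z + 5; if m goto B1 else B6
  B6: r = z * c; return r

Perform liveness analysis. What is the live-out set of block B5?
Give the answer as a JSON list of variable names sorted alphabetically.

Answer: ["c", "z"]

Derivation:
def/use:
  B0: def={c,z} ue=∅
  B1: def={c,z} ue={c}
  B2: def={c,r} ue=∅
  B3: def={c,m} ue={c}
  B4: def={c} ue={z}
  B5: def={m} ue={z}
  B6: def={r} ue={c,z}

Backward fixpoint:
  live B0: ∅→{c,z}
  live B1: {c}→{c,z}
  live B2: {z}→{c,z}
  live B3: {c,z}→{c,z}
  live B4: {z}→∅
  live B5: {c,z}→{c,z}
  live B6: {c,z}→∅

live-out(B5) = ["c", "z"]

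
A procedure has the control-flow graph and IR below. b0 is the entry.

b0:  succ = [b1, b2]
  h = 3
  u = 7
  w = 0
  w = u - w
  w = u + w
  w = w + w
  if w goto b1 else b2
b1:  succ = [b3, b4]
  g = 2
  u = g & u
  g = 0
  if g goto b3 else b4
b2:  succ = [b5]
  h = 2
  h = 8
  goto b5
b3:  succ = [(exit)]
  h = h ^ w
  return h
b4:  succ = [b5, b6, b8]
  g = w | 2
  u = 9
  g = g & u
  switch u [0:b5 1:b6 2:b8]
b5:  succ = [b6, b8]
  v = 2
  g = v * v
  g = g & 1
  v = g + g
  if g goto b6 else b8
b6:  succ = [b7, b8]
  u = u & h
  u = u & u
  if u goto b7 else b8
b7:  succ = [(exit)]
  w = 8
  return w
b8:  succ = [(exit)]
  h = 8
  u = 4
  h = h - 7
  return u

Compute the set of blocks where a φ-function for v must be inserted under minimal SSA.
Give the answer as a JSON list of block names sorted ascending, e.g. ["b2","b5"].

Answer: ["b6", "b8"]

Working:
idom tree: b1←b0 b2←b0 b3←b1 b4←b1 b5←b0 b6←b0 b7←b6 b8←b0
Join-block Dom:
  b5: preds {b2,b4}: {b0,b2} ∩ {b0,b1,b4} = {b0}; idom=b0
  b6: preds {b4,b5}: {b0,b1,b4} ∩ {b0,b5} = {b0}; idom=b0
  b8: preds {b4,b5,b6}: {b0,b1,b4} ∩ {b0,b5} ∩ {b0,b6} = {b0}; idom=b0

Frontier:
  join b5 pred b2: b2 stop@b0
  join b5 pred b4: b4→b1 stop@b0
  join b6 pred b4: b4→b1 stop@b0
  join b6 pred b5: b5 stop@b0
  join b8 pred b4: b4→b1 stop@b0
  join b8 pred b5: b5 stop@b0
  join b8 pred b6: b6 stop@b0
  DF(b0)=∅
  DF(b1)={b5,b6,b8}
  DF(b2)={b5}
  DF(b3)=∅
  DF(b4)={b5,b6,b8}
  DF(b5)={b6,b8}
  DF(b6)={b8}
  DF(b7)=∅
  DF(b8)=∅

φ for v: defs {b5}
  DF⁺ = {b6,b8}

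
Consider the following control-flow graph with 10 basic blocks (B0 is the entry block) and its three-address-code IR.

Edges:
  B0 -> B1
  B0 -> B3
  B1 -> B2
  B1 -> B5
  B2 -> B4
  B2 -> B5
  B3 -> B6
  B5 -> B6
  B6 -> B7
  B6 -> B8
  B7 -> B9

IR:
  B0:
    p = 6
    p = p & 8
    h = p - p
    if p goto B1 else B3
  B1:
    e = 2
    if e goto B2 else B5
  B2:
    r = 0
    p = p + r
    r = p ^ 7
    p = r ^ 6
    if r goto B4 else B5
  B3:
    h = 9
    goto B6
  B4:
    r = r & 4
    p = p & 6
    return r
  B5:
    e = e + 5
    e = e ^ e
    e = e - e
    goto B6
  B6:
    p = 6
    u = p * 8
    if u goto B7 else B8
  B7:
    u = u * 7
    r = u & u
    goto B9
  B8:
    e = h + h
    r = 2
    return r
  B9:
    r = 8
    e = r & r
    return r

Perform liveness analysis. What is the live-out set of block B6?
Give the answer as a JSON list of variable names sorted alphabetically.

Answer: ["h", "u"]

Working:
Block summaries:
  B0: def={h,p} ue=∅
  B1: def={e} ue=∅
  B2: def={p,r} ue={p}
  B3: def={h} ue=∅
  B4: def={p,r} ue={p,r}
  B5: def={e} ue={e}
  B6: def={p,u} ue=∅
  B7: def={r,u} ue={u}
  B8: def={e,r} ue={h}
  B9: def={e,r} ue=∅

Live sets:
  B0 li=∅ lo={h,p}
  B1 li={h,p} lo={e,h,p}
  B2 li={e,h,p} lo={e,h,p,r}
  B3 li=∅ lo={h}
  B4 li={p,r} lo=∅
  B5 li={e,h} lo={h}
  B6 li={h} lo={h,u}
  B7 li={u} lo=∅
  B8 li={h} lo=∅
  B9 li=∅ lo=∅

live-out(B6) = ["h", "u"]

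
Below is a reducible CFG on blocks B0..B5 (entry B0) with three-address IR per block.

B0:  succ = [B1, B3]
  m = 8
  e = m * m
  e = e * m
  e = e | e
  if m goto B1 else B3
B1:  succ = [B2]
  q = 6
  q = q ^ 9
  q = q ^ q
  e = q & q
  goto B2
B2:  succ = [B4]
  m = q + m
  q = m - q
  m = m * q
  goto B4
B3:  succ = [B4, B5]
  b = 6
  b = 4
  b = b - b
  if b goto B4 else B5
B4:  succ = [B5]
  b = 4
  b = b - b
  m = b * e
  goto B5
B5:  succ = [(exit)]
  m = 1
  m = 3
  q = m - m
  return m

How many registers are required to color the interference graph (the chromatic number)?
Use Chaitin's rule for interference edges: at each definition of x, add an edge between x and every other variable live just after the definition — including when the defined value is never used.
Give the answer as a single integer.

Answer: 3

Analysis:
Block summaries:
  B0: def={e,m} ue=∅
  B1: def={e,q} ue=∅
  B2: def={m,q} ue={m,q}
  B3: def={b} ue=∅
  B4: def={b,m} ue={e}
  B5: def={m,q} ue=∅

Live sets:
  B0 li=∅ lo={e,m}
  B1 li={m} lo={e,m,q}
  B2 li={e,m,q} lo={e}
  B3 li={e} lo={e}
  B4 li={e} lo=∅
  B5 li=∅ lo=∅

Interference:
  b↔{e}
  e↔{b,m,q}
  m↔{e,q}
  q↔{e,m}

Registers:
  lower bound: {e,m,q} mutually conflict ⇒ χ ≥ 3
  3-colouring: r0={e}  r1={b,m}  r2={q}
  χ = 3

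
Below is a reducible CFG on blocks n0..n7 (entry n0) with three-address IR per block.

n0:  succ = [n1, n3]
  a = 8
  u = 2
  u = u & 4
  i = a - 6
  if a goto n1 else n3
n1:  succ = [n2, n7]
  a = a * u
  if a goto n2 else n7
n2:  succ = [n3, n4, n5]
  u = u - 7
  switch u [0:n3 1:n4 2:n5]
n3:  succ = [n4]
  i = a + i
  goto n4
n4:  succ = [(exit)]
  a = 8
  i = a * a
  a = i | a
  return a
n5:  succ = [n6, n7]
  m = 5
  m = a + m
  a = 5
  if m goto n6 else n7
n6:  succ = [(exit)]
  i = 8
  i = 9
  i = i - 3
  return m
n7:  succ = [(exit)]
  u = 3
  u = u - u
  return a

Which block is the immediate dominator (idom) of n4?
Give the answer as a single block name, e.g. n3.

idom tree: n1←n0 n2←n1 n3←n0 n4←n0 n5←n2 n6←n5 n7←n1
Join-block Dom:
  n3: preds {n0,n2}: {n0} ∩ {n0,n1,n2} = {n0}; idom=n0
  n4: preds {n2,n3}: {n0,n1,n2} ∩ {n0,n3} = {n0}; idom=n0
  n7: preds {n1,n5}: {n0,n1} ∩ {n0,n1,n2,n5} = {n0,n1}; idom=n1

idom(n4) = n0

Answer: n0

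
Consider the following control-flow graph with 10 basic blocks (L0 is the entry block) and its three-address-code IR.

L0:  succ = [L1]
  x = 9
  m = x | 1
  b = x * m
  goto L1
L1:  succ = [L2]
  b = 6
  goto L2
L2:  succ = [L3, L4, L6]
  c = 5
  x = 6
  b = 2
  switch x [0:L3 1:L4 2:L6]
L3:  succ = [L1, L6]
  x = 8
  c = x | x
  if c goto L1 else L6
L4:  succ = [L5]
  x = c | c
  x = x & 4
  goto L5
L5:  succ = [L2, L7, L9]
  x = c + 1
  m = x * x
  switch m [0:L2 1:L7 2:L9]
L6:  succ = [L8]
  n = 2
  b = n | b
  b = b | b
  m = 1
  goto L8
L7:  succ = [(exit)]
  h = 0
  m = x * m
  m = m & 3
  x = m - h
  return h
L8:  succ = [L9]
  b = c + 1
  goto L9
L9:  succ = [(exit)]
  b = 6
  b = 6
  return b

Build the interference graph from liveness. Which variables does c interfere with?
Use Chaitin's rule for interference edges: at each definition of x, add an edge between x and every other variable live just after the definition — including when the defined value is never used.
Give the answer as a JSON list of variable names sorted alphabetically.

Answer: ["b", "m", "n", "x"]

Derivation:
Block summaries:
  L0: {b,m,x} / ∅
  L1: {b} / ∅
  L2: {b,c,x} / ∅
  L3: {c,x} / ∅
  L4: {x} / {c}
  L5: {m,x} / {c}
  L6: {b,m,n} / {b}
  L7: {h,m,x} / {m,x}
  L8: {b} / {c}
  L9: {b} / ∅

Liveness:
  L0: in=∅ out=∅
  L1: in=∅ out=∅
  L2: in=∅ out={b,c}
  L3: in={b} out={b,c}
  L4: in={c} out={c}
  L5: in={c} out={m,x}
  L6: in={b,c} out={c}
  L7: in={m,x} out=∅
  L8: in={c} out=∅
  L9: in=∅ out=∅

Interfere edges:
  b — {c,n,x}
  c — {b,m,n,x}
  h — {m,x}
  m — {c,h,x}
  n — {b,c}
  x — {b,c,h,m}

N(c) = ["b", "m", "n", "x"]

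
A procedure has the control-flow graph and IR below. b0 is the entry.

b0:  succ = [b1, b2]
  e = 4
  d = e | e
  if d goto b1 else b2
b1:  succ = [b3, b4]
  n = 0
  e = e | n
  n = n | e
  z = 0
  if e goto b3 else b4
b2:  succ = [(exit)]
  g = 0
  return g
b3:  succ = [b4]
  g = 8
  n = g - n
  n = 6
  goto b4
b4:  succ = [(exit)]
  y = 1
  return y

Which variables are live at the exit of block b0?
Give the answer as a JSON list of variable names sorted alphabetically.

def/use:
  b0 def {d,e} use ∅
  b1 def {e,n,z} use {e}
  b2 def {g} use ∅
  b3 def {g,n} use {n}
  b4 def {y} use ∅

Liveness:
  live b0: ∅→{e}
  live b1: {e}→{n}
  live b2: ∅→∅
  live b3: {n}→∅
  live b4: ∅→∅

live-out(b0) = ["e"]

Answer: ["e"]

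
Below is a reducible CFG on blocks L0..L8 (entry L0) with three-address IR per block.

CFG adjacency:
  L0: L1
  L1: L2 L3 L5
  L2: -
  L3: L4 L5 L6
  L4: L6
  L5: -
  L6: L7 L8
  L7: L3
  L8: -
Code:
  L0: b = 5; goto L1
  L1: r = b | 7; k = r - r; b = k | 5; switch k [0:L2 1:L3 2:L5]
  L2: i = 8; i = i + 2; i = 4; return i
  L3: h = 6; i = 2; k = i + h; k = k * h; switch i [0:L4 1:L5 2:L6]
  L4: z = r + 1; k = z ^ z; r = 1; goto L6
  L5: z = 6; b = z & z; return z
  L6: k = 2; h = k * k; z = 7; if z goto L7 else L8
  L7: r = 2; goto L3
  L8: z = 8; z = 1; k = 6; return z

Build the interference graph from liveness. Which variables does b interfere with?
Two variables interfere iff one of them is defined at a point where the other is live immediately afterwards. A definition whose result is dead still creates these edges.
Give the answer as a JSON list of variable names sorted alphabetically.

def/use:
  L0 def {b} use ∅
  L1 def {b,k,r} use {b}
  L2 def {i} use ∅
  L3 def {h,i,k} use ∅
  L4 def {k,r,z} use {r}
  L5 def {b,z} use ∅
  L6 def {h,k,z} use ∅
  L7 def {r} use ∅
  L8 def {k,z} use ∅

Live sets:
  live L0: ∅→{b}
  live L1: {b}→{r}
  live L2: ∅→∅
  live L3: {r}→{r}
  live L4: {r}→∅
  live L5: ∅→∅
  live L6: ∅→∅
  live L7: ∅→{r}
  live L8: ∅→∅

Interference:
  b↔{k,r,z}
  h↔{i,k,r}
  i↔{h,k,r}
  k↔{b,h,i,r,z}
  r↔{b,h,i,k}
  z↔{b,k}

N(b) = ["k", "r", "z"]

Answer: ["k", "r", "z"]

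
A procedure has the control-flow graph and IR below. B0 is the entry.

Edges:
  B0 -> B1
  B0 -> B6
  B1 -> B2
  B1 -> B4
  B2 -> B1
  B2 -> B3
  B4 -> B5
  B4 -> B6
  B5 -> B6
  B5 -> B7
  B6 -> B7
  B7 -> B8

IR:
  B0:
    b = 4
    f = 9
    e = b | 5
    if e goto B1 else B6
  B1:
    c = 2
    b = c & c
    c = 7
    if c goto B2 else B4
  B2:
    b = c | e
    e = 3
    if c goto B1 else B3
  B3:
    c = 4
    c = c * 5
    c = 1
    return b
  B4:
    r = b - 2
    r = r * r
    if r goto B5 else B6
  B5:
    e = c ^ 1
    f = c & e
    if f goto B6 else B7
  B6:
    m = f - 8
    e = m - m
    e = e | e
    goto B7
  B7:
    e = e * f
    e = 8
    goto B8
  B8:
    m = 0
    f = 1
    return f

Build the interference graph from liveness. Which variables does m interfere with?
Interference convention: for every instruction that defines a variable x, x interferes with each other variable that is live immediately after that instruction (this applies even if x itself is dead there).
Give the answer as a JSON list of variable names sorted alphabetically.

Block summaries:
  B0: {b,e,f} / ∅
  B1: {b,c} / ∅
  B2: {b,e} / {c,e}
  B3: {c} / {b}
  B4: {r} / {b}
  B5: {e,f} / {c}
  B6: {e,m} / {f}
  B7: {e} / {e,f}
  B8: {f,m} / ∅

Liveness:
  live B0: ∅→{e,f}
  live B1: {e,f}→{b,c,e,f}
  live B2: {c,e,f}→{b,e,f}
  live B3: {b}→∅
  live B4: {b,c,f}→{c,f}
  live B5: {c}→{e,f}
  live B6: {f}→{e,f}
  live B7: {e,f}→∅
  live B8: ∅→∅

Conflict graph:
  b↔{c,e,f}
  c↔{b,e,f,r}
  e↔{b,c,f}
  f↔{b,c,e,m,r}
  m↔{f}
  r↔{c,f}

N(m) = ["f"]

Answer: ["f"]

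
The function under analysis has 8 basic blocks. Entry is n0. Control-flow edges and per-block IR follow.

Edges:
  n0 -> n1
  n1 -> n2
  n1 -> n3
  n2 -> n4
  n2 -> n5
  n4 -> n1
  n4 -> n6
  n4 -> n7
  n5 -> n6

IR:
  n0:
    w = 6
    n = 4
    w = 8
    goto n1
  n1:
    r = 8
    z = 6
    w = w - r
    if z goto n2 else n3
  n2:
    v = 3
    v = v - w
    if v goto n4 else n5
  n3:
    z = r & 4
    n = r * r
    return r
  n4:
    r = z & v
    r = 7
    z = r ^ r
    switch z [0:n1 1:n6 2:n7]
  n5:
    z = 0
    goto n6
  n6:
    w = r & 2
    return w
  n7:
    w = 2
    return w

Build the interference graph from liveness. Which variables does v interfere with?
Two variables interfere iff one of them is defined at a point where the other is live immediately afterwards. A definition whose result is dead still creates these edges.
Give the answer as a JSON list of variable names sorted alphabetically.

Per-block:
  n0 def {n,w} use ∅
  n1 def {r,w,z} use {w}
  n2 def {v} use {w}
  n3 def {n,z} use {r}
  n4 def {r,z} use {v,z}
  n5 def {z} use ∅
  n6 def {w} use {r}
  n7 def {w} use ∅

Liveness:
  n0 li=∅ lo={w}
  n1 li={w} lo={r,w,z}
  n2 li={r,w,z} lo={r,v,w,z}
  n3 li={r} lo=∅
  n4 li={v,w,z} lo={r,w}
  n5 li={r} lo={r}
  n6 li={r} lo=∅
  n7 li=∅ lo=∅

Conflict graph:
  n: {r}
  r: {n,v,w,z}
  v: {r,w,z}
  w: {r,v,z}
  z: {r,v,w}

N(v) = ["r", "w", "z"]

Answer: ["r", "w", "z"]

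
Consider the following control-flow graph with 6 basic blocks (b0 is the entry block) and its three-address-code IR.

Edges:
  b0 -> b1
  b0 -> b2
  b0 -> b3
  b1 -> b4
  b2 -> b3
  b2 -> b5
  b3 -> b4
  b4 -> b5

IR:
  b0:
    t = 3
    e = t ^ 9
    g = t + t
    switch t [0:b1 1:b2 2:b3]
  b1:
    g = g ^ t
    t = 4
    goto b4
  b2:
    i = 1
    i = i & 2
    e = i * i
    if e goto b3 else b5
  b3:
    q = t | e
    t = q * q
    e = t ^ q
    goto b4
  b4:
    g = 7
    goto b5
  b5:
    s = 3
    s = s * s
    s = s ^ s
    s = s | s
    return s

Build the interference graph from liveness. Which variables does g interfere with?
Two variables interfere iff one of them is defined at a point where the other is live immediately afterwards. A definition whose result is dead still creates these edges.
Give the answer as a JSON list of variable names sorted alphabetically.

Block summaries:
  b0 def {e,g,t} use ∅
  b1 def {g,t} use {g,t}
  b2 def {e,i} use ∅
  b3 def {e,q,t} use {e,t}
  b4 def {g} use ∅
  b5 def {s} use ∅

Live sets:
  live b0: ∅→{e,g,t}
  live b1: {g,t}→∅
  live b2: {t}→{e,t}
  live b3: {e,t}→∅
  live b4: ∅→∅
  live b5: ∅→∅

Interference:
  e↔{g,t}
  g↔{e,t}
  i↔{t}
  q↔{t}
  s↔∅
  t↔{e,g,i,q}

N(g) = ["e", "t"]

Answer: ["e", "t"]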